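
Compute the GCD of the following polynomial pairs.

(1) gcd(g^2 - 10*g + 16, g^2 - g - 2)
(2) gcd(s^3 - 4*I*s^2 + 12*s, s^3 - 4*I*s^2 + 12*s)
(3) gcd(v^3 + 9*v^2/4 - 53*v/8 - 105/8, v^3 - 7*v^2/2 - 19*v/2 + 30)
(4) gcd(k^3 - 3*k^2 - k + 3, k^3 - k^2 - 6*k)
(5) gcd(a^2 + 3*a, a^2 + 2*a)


(1) = gcd((g - 8)*(g - 2), (g - 2)*(g + 1)) = g - 2
(2) = gcd(s*(s - 6*I)*(s + 2*I), s*(s - 6*I)*(s + 2*I)) = s^3 - 4*I*s^2 + 12*s
(3) = v^2 + v/2 - 15/2
(4) = k - 3
(5) = a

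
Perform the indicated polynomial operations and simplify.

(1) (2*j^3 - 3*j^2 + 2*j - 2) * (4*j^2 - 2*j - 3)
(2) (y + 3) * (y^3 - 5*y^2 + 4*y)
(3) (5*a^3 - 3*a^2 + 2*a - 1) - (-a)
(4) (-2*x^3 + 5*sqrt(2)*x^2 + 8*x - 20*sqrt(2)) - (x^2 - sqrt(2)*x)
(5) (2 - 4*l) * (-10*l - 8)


(1) = 8*j^5 - 16*j^4 + 8*j^3 - 3*j^2 - 2*j + 6
(2) = y^4 - 2*y^3 - 11*y^2 + 12*y
(3) = 5*a^3 - 3*a^2 + 3*a - 1
(4) = -2*x^3 - x^2 + 5*sqrt(2)*x^2 + sqrt(2)*x + 8*x - 20*sqrt(2)
(5) = 40*l^2 + 12*l - 16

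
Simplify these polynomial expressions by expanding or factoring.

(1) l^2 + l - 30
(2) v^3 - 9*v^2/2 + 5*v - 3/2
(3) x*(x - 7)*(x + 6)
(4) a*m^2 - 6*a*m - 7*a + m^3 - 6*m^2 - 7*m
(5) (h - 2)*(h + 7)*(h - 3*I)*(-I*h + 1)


(1) = (l - 5)*(l + 6)
(2) = (v - 3)*(v - 1)*(v - 1/2)
(3) = x^3 - x^2 - 42*x
(4) = (a + m)*(m - 7)*(m + 1)
(5) = -I*h^4 - 2*h^3 - 5*I*h^3 - 10*h^2 + 11*I*h^2 + 28*h - 15*I*h + 42*I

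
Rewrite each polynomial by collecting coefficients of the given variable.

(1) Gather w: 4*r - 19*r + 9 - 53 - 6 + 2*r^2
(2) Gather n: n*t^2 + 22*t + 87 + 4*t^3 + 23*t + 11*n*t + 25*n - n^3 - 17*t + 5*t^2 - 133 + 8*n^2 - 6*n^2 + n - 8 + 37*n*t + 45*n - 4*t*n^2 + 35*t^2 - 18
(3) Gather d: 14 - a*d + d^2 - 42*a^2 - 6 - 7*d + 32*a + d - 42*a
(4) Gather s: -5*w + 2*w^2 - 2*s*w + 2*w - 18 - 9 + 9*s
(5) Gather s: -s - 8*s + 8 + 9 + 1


(1) = 2*r^2 - 15*r - 50
(2) = -n^3 + n^2*(2 - 4*t) + n*(t^2 + 48*t + 71) + 4*t^3 + 40*t^2 + 28*t - 72
(3) = -42*a^2 - 10*a + d^2 + d*(-a - 6) + 8
(4) = s*(9 - 2*w) + 2*w^2 - 3*w - 27
(5) = 18 - 9*s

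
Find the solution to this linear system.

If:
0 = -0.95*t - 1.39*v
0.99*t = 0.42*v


Then:
t = 0.00
v = 0.00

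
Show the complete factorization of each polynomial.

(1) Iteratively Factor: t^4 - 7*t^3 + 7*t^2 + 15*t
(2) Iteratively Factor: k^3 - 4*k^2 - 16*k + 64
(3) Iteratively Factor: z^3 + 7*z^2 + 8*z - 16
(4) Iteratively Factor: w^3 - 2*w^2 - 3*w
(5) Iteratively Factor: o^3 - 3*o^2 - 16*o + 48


(1) = (t - 3)*(t^3 - 4*t^2 - 5*t) = (t - 3)*(t + 1)*(t^2 - 5*t) = t*(t - 3)*(t + 1)*(t - 5)
(2) = (k + 4)*(k^2 - 8*k + 16) = (k - 4)*(k + 4)*(k - 4)
(3) = (z + 4)*(z^2 + 3*z - 4) = (z - 1)*(z + 4)*(z + 4)
(4) = (w - 3)*(w^2 + w) = (w - 3)*(w + 1)*(w)
(5) = (o - 4)*(o^2 + o - 12) = (o - 4)*(o - 3)*(o + 4)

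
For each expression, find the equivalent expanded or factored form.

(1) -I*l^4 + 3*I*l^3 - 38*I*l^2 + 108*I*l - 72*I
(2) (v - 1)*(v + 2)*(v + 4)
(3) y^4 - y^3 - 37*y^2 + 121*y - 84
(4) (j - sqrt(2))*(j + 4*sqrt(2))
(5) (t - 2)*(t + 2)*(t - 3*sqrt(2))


(1) = (l - 2)*(l - 6*I)*(l + 6*I)*(-I*l + I)
(2) = v^3 + 5*v^2 + 2*v - 8
(3) = (y - 4)*(y - 3)*(y - 1)*(y + 7)
(4) = j^2 + 3*sqrt(2)*j - 8
(5) = t^3 - 3*sqrt(2)*t^2 - 4*t + 12*sqrt(2)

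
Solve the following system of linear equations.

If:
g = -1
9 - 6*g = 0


Then:
No Solution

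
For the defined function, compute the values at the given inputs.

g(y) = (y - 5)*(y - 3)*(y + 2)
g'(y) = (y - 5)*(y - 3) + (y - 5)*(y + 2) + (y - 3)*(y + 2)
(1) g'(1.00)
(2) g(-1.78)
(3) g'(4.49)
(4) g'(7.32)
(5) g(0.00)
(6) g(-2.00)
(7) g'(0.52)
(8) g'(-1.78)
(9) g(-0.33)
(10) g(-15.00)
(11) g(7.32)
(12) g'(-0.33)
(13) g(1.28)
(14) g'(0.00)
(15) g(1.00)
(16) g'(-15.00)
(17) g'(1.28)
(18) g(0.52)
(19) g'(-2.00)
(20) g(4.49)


(1) = -10.00
(2) = 7.13
(3) = 5.60
(4) = 71.91
(5) = 30.00
(6) = 0.00
(7) = -6.43
(8) = 29.87
(9) = 29.64
(10) = -4680.00
(11) = 93.41
(12) = 3.29
(13) = 20.99
(14) = -1.00
(15) = 24.00
(16) = 854.00
(17) = -11.44
(18) = 28.00
(19) = 35.00
(20) = -4.93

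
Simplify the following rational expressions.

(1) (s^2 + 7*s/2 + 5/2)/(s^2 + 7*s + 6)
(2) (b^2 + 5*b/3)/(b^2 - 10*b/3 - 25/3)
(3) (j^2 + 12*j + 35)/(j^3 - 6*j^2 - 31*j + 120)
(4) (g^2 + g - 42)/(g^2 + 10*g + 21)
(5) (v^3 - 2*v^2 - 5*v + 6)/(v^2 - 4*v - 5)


(1) = (2*s + 5)/(2*s + 12)
(2) = b/(b - 5)
(3) = (j + 7)/(j^2 - 11*j + 24)
(4) = (g - 6)/(g + 3)
(5) = (v^3 - 2*v^2 - 5*v + 6)/(v^2 - 4*v - 5)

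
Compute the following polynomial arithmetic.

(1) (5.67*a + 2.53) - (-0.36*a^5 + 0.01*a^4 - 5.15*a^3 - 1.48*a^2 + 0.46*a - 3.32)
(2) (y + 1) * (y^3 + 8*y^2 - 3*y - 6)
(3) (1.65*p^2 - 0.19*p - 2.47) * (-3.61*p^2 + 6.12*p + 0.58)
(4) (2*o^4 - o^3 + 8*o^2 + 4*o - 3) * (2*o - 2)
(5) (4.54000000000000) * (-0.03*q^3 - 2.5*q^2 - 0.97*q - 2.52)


(1) = 0.36*a^5 - 0.01*a^4 + 5.15*a^3 + 1.48*a^2 + 5.21*a + 5.85
(2) = y^4 + 9*y^3 + 5*y^2 - 9*y - 6
(3) = -5.9565*p^4 + 10.7839*p^3 + 8.7109*p^2 - 15.2266*p - 1.4326
(4) = 4*o^5 - 6*o^4 + 18*o^3 - 8*o^2 - 14*o + 6
(5) = -0.1362*q^3 - 11.35*q^2 - 4.4038*q - 11.4408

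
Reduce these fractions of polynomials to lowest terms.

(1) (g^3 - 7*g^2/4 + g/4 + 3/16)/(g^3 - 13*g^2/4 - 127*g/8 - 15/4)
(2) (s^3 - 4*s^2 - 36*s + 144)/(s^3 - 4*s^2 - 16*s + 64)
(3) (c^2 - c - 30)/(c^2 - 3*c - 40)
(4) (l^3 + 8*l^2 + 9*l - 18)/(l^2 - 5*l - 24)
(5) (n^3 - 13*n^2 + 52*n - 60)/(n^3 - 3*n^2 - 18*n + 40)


(1) = (4*g^2 - 8*g + 3)/(4*g^2 - 14*g - 60)
(2) = (s^2 - 36)/(s^2 - 16)
(3) = (c - 6)/(c - 8)
(4) = (l^2 + 5*l - 6)/(l - 8)
(5) = (n - 6)/(n + 4)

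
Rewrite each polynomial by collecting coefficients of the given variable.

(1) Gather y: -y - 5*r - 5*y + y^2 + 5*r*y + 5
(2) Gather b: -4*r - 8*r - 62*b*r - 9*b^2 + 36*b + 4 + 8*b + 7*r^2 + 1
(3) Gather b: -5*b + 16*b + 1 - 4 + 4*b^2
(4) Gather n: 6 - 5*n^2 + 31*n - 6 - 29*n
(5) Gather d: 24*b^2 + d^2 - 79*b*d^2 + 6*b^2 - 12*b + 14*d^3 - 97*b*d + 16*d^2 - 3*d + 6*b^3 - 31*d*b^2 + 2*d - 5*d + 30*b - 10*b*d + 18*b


(1) = -5*r + y^2 + y*(5*r - 6) + 5
(2) = -9*b^2 + b*(44 - 62*r) + 7*r^2 - 12*r + 5
(3) = 4*b^2 + 11*b - 3
(4) = -5*n^2 + 2*n
(5) = 6*b^3 + 30*b^2 + 36*b + 14*d^3 + d^2*(17 - 79*b) + d*(-31*b^2 - 107*b - 6)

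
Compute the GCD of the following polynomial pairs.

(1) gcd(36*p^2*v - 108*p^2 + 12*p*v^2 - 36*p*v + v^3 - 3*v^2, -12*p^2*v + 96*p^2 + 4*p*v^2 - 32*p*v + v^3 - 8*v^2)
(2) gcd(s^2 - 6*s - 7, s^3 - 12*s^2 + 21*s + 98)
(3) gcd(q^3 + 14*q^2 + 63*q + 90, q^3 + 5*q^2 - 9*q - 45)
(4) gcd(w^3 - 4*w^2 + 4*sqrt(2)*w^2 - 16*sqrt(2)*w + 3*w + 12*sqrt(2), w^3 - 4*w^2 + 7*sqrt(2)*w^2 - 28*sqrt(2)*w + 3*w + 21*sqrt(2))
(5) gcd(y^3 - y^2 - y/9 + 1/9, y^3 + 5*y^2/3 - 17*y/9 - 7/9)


(1) = 6*p + v
(2) = s - 7
(3) = q^2 + 8*q + 15
(4) = gcd((w - 3)*(w - 1)*(w + 4*sqrt(2)), (w - 3)*(w - 1)*(w + 7*sqrt(2))) = w^2 - 4*w + 3
(5) = gcd((y - 1)*(y - 1/3)*(y + 1/3), (y - 1)*(y + 1/3)*(y + 7/3)) = y^2 - 2*y/3 - 1/3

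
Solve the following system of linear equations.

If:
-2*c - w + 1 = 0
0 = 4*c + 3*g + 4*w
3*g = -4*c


Then:
c = 1/2
g = -2/3
w = 0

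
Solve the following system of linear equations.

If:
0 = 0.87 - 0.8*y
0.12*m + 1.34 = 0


Then:
m = -11.17
y = 1.09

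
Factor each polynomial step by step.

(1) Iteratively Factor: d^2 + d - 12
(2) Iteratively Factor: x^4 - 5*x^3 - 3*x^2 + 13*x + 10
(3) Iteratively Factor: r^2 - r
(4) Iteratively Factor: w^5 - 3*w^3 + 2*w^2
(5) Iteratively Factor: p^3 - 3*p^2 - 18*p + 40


(1) = (d - 3)*(d + 4)
(2) = (x - 5)*(x^3 - 3*x - 2) = (x - 5)*(x - 2)*(x^2 + 2*x + 1) = (x - 5)*(x - 2)*(x + 1)*(x + 1)
(3) = (r)*(r - 1)
(4) = (w - 1)*(w^4 + w^3 - 2*w^2) = w*(w - 1)*(w^3 + w^2 - 2*w) = w*(w - 1)^2*(w^2 + 2*w) = w^2*(w - 1)^2*(w + 2)
(5) = (p + 4)*(p^2 - 7*p + 10) = (p - 2)*(p + 4)*(p - 5)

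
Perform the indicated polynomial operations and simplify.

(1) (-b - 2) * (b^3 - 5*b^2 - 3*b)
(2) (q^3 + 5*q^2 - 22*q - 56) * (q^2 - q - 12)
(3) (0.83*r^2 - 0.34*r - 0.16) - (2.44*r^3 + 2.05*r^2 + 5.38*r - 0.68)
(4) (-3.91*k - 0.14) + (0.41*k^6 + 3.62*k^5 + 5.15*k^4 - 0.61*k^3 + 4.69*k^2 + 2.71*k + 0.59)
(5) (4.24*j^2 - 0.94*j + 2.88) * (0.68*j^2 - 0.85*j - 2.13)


(1) = -b^4 + 3*b^3 + 13*b^2 + 6*b
(2) = q^5 + 4*q^4 - 39*q^3 - 94*q^2 + 320*q + 672
(3) = -2.44*r^3 - 1.22*r^2 - 5.72*r + 0.52
(4) = 0.41*k^6 + 3.62*k^5 + 5.15*k^4 - 0.61*k^3 + 4.69*k^2 - 1.2*k + 0.45
(5) = 2.8832*j^4 - 4.2432*j^3 - 6.2738*j^2 - 0.4458*j - 6.1344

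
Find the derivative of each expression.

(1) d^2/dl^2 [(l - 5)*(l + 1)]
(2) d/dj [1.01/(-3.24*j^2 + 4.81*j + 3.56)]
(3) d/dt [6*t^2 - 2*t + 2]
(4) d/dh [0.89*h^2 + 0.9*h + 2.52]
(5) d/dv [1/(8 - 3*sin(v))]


(1) = 2
(2) = (6.5448*j - 4.8581)/(-3.24*j^2 + 4.81*j + 3.56)^2
(3) = 12*t - 2
(4) = 1.78*h + 0.9
(5) = 3*cos(v)/(3*sin(v) - 8)^2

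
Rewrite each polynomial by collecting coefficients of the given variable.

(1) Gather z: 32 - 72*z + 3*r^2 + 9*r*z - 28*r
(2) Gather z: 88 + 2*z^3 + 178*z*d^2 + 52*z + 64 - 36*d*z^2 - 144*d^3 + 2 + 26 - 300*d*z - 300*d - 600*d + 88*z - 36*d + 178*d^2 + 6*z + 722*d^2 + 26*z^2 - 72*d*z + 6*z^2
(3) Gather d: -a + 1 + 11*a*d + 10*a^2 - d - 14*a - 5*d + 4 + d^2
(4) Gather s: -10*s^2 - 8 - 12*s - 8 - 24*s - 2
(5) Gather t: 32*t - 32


(1) = 3*r^2 - 28*r + z*(9*r - 72) + 32
(2) = -144*d^3 + 900*d^2 - 936*d + 2*z^3 + z^2*(32 - 36*d) + z*(178*d^2 - 372*d + 146) + 180
(3) = 10*a^2 - 15*a + d^2 + d*(11*a - 6) + 5
(4) = -10*s^2 - 36*s - 18
(5) = 32*t - 32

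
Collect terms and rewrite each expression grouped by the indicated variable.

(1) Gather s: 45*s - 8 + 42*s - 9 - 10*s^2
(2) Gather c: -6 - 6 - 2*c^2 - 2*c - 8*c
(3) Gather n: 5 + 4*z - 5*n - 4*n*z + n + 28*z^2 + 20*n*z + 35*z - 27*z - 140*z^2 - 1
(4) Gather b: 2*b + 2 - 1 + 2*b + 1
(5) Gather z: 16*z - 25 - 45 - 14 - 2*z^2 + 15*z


(1) = -10*s^2 + 87*s - 17
(2) = -2*c^2 - 10*c - 12
(3) = n*(16*z - 4) - 112*z^2 + 12*z + 4
(4) = 4*b + 2
(5) = -2*z^2 + 31*z - 84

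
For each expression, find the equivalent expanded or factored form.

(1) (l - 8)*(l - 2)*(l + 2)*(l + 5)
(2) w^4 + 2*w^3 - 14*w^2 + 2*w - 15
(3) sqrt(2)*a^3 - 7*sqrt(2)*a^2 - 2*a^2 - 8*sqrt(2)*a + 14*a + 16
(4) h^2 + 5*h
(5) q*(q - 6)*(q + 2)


(1) = l^4 - 3*l^3 - 44*l^2 + 12*l + 160
(2) = (w - 3)*(w + 5)*(w - I)*(w + I)
(3) = (a - 8)*(a - sqrt(2))*(sqrt(2)*a + sqrt(2))
(4) = h*(h + 5)
(5) = q^3 - 4*q^2 - 12*q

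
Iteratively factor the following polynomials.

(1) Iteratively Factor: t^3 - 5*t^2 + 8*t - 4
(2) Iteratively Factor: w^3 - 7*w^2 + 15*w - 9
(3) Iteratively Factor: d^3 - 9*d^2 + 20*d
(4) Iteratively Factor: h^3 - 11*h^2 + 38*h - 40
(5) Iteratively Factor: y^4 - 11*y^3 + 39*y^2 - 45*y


(1) = (t - 1)*(t^2 - 4*t + 4) = (t - 2)*(t - 1)*(t - 2)
(2) = (w - 1)*(w^2 - 6*w + 9) = (w - 3)*(w - 1)*(w - 3)
(3) = (d)*(d^2 - 9*d + 20) = d*(d - 4)*(d - 5)
(4) = (h - 2)*(h^2 - 9*h + 20) = (h - 4)*(h - 2)*(h - 5)
(5) = (y)*(y^3 - 11*y^2 + 39*y - 45) = y*(y - 3)*(y^2 - 8*y + 15) = y*(y - 5)*(y - 3)*(y - 3)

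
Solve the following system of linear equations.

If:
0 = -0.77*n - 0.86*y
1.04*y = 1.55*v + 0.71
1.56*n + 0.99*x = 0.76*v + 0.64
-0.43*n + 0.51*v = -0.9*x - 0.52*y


Then:
n = 0.01
v = -0.46
x = 0.27
y = -0.01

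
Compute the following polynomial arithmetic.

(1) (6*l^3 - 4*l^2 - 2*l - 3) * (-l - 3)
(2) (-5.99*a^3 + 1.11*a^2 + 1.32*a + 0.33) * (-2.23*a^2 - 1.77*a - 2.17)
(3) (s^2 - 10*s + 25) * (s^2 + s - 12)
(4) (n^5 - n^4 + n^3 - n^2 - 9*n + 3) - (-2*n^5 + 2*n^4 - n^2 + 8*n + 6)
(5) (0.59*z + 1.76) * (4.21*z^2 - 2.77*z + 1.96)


(1) = -6*l^4 - 14*l^3 + 14*l^2 + 9*l + 9
(2) = 13.3577*a^5 + 8.127*a^4 + 8.09*a^3 - 5.481*a^2 - 3.4485*a - 0.7161
(3) = s^4 - 9*s^3 + 3*s^2 + 145*s - 300
(4) = 3*n^5 - 3*n^4 + n^3 - 17*n - 3
(5) = 2.4839*z^3 + 5.7753*z^2 - 3.7188*z + 3.4496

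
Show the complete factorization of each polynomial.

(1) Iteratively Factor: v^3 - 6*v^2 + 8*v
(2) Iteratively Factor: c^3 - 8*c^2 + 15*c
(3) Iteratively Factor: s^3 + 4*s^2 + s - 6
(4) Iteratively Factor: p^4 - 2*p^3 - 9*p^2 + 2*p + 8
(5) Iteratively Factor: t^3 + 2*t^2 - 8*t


(1) = (v - 4)*(v^2 - 2*v) = v*(v - 4)*(v - 2)
(2) = (c - 3)*(c^2 - 5*c) = c*(c - 3)*(c - 5)
(3) = (s + 2)*(s^2 + 2*s - 3) = (s + 2)*(s + 3)*(s - 1)
(4) = (p - 4)*(p^3 + 2*p^2 - p - 2) = (p - 4)*(p - 1)*(p^2 + 3*p + 2) = (p - 4)*(p - 1)*(p + 1)*(p + 2)
(5) = (t + 4)*(t^2 - 2*t) = t*(t + 4)*(t - 2)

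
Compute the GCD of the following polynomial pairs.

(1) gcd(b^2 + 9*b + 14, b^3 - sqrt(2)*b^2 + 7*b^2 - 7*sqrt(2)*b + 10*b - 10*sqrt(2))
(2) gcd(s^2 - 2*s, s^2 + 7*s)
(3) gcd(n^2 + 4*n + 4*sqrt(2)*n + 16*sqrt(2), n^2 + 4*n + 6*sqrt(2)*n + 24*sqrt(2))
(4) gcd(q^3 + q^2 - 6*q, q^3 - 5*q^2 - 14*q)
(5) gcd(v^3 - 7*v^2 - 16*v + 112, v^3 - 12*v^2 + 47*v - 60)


(1) = gcd((b + 2)*(b + 7), (b + 2)*(b + 5)*(b - sqrt(2))) = b + 2
(2) = s
(3) = n + 4
(4) = q
(5) = gcd((v - 7)*(v - 4)*(v + 4), (v - 5)*(v - 4)*(v - 3)) = v - 4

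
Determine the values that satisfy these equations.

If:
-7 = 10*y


Then:
y = -7/10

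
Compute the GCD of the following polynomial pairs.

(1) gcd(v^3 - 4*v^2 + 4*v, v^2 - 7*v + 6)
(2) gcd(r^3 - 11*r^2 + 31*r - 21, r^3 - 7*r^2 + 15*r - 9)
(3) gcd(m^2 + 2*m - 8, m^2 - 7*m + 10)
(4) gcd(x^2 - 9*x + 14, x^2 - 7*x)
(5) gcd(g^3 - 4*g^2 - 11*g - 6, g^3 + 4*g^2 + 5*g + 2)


(1) = 1
(2) = r^2 - 4*r + 3
(3) = gcd((m - 2)*(m + 4), (m - 5)*(m - 2)) = m - 2
(4) = x - 7
(5) = g^2 + 2*g + 1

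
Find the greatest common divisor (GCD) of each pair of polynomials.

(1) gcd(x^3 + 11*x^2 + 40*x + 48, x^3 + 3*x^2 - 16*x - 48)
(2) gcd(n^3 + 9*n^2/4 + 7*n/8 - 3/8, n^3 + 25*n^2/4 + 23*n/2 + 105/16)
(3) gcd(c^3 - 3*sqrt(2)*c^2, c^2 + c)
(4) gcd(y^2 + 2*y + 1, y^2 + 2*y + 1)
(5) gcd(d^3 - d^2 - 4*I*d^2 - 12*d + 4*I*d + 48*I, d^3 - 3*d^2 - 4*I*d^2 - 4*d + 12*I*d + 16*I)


(1) = gcd((x + 3)*(x + 4)^2, (x - 4)*(x + 3)*(x + 4)) = x^2 + 7*x + 12
(2) = gcd((n - 1/4)*(n + 1)*(n + 3/2), (n + 5/4)*(n + 3/2)*(n + 7/2)) = n + 3/2
(3) = gcd(c^2*(c - 3*sqrt(2)), c*(c + 1)) = c
(4) = gcd((y + 1)^2, (y + 1)^2) = y^2 + 2*y + 1
(5) = gcd((d - 4)*(d + 3)*(d - 4*I), (d - 4)*(d + 1)*(d - 4*I)) = d^2 + d*(-4 - 4*I) + 16*I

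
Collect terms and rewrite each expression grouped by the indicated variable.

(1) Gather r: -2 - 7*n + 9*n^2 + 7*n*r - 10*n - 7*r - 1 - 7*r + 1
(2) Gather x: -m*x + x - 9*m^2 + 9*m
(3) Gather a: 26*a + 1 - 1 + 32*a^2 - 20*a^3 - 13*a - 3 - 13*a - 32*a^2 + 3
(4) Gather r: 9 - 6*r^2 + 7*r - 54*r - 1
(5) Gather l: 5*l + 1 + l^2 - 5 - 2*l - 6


(1) = 9*n^2 - 17*n + r*(7*n - 14) - 2
(2) = -9*m^2 + 9*m + x*(1 - m)
(3) = -20*a^3
(4) = -6*r^2 - 47*r + 8
(5) = l^2 + 3*l - 10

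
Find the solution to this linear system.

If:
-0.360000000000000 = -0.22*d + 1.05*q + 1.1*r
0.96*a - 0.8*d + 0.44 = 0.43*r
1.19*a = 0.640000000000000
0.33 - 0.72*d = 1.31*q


Then:
a = 0.54
d = 1.08
q = -0.34
r = 0.21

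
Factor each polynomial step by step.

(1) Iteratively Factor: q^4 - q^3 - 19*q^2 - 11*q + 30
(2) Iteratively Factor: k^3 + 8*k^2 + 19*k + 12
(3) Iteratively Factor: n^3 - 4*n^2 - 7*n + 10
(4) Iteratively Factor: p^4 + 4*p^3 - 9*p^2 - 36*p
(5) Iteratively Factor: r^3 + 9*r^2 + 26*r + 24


(1) = (q + 2)*(q^3 - 3*q^2 - 13*q + 15) = (q + 2)*(q + 3)*(q^2 - 6*q + 5) = (q - 5)*(q + 2)*(q + 3)*(q - 1)
(2) = (k + 1)*(k^2 + 7*k + 12) = (k + 1)*(k + 4)*(k + 3)
(3) = (n - 1)*(n^2 - 3*n - 10) = (n - 1)*(n + 2)*(n - 5)
(4) = (p)*(p^3 + 4*p^2 - 9*p - 36) = p*(p - 3)*(p^2 + 7*p + 12) = p*(p - 3)*(p + 3)*(p + 4)
(5) = (r + 2)*(r^2 + 7*r + 12) = (r + 2)*(r + 4)*(r + 3)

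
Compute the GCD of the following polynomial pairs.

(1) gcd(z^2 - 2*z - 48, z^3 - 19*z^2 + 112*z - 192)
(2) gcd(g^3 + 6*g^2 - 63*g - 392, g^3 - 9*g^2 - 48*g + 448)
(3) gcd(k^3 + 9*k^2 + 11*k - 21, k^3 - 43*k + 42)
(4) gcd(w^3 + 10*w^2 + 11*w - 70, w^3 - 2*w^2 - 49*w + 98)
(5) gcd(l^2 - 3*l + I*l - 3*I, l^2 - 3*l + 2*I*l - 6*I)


(1) = gcd((z - 8)*(z + 6), (z - 8)^2*(z - 3)) = z - 8
(2) = gcd((g - 8)*(g + 7)^2, (g - 8)^2*(g + 7)) = g^2 - g - 56
(3) = gcd((k - 1)*(k + 3)*(k + 7), (k - 6)*(k - 1)*(k + 7)) = k^2 + 6*k - 7
(4) = gcd((w - 2)*(w + 5)*(w + 7), (w - 7)*(w - 2)*(w + 7)) = w^2 + 5*w - 14
(5) = gcd((l - 3)*(l + I), (l - 3)*(l + 2*I)) = l - 3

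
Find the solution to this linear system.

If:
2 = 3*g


Then:
g = 2/3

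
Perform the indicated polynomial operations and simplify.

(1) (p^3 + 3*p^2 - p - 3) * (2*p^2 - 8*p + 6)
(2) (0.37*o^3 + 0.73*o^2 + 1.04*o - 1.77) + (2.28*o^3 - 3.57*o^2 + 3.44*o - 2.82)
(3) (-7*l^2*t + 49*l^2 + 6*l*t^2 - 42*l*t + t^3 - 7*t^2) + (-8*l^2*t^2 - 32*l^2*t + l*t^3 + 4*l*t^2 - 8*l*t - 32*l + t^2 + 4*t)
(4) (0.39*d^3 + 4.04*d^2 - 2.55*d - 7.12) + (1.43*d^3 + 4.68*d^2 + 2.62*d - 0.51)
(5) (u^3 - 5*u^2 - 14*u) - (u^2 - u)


(1) = 2*p^5 - 2*p^4 - 20*p^3 + 20*p^2 + 18*p - 18
(2) = 2.65*o^3 - 2.84*o^2 + 4.48*o - 4.59
(3) = -8*l^2*t^2 - 39*l^2*t + 49*l^2 + l*t^3 + 10*l*t^2 - 50*l*t - 32*l + t^3 - 6*t^2 + 4*t
(4) = 1.82*d^3 + 8.72*d^2 + 0.07*d - 7.63
(5) = u^3 - 6*u^2 - 13*u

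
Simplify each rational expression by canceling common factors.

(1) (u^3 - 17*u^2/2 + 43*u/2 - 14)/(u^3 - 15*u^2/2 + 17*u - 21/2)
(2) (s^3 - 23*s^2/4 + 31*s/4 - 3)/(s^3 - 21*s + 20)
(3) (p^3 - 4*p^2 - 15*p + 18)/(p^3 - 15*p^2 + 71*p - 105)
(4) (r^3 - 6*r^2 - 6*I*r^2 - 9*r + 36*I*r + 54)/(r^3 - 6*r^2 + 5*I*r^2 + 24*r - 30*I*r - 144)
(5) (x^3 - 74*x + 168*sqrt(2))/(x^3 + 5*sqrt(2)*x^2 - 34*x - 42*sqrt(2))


(1) = (u - 4)/(u - 3)
(2) = (4*s - 3)/(4*s + 20)
(3) = (p^3 - 4*p^2 - 15*p + 18)/(p^3 - 15*p^2 + 71*p - 105)
(4) = (r - 3*I)/(r + 8*I)
(5) = (x - 4*sqrt(2))/(x + sqrt(2))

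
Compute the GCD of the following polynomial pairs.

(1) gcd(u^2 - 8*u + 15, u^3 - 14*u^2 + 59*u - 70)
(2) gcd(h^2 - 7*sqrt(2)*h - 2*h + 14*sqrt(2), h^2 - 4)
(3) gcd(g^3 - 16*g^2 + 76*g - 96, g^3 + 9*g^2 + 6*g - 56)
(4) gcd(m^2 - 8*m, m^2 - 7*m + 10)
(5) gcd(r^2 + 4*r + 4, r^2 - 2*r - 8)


(1) = u - 5
(2) = gcd((h - 2)*(h - 7*sqrt(2)), (h - 2)*(h + 2)) = h - 2
(3) = g - 2
(4) = gcd(m*(m - 8), (m - 5)*(m - 2)) = 1
(5) = gcd((r + 2)^2, (r - 4)*(r + 2)) = r + 2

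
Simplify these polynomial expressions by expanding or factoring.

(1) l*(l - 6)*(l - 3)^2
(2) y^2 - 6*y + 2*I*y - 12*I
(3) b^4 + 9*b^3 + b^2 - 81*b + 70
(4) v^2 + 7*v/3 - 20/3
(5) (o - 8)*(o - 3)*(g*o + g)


(1) = l^4 - 12*l^3 + 45*l^2 - 54*l
(2) = (y - 6)*(y + 2*I)
(3) = (b - 2)*(b - 1)*(b + 5)*(b + 7)
(4) = (v - 5/3)*(v + 4)
(5) = g*o^3 - 10*g*o^2 + 13*g*o + 24*g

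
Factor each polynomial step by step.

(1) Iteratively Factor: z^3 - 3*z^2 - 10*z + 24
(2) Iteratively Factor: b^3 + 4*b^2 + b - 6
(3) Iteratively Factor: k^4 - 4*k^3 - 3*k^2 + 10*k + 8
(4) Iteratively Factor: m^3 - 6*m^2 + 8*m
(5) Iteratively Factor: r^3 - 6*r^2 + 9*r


(1) = (z - 2)*(z^2 - z - 12) = (z - 2)*(z + 3)*(z - 4)
(2) = (b + 3)*(b^2 + b - 2) = (b - 1)*(b + 3)*(b + 2)
(3) = (k - 4)*(k^3 - 3*k - 2) = (k - 4)*(k - 2)*(k^2 + 2*k + 1) = (k - 4)*(k - 2)*(k + 1)*(k + 1)
(4) = (m - 2)*(m^2 - 4*m) = (m - 4)*(m - 2)*(m)
(5) = (r - 3)*(r^2 - 3*r) = r*(r - 3)*(r - 3)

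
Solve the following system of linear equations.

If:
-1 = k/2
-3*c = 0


Then:
c = 0
k = -2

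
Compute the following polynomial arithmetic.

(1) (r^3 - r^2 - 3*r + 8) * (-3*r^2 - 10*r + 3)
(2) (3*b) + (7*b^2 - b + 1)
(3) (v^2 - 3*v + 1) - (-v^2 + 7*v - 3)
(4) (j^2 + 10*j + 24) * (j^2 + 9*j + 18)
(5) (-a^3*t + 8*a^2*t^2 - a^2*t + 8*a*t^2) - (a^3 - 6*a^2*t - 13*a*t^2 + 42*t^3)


(1) = -3*r^5 - 7*r^4 + 22*r^3 + 3*r^2 - 89*r + 24
(2) = 7*b^2 + 2*b + 1
(3) = 2*v^2 - 10*v + 4
(4) = j^4 + 19*j^3 + 132*j^2 + 396*j + 432
(5) = -a^3*t - a^3 + 8*a^2*t^2 + 5*a^2*t + 21*a*t^2 - 42*t^3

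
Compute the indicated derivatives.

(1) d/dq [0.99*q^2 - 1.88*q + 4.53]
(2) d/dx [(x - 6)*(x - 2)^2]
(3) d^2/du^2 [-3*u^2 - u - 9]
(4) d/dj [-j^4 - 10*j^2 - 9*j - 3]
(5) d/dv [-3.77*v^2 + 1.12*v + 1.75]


(1) = 1.98*q - 1.88
(2) = (x - 2)*(3*x - 14)
(3) = -6
(4) = -4*j^3 - 20*j - 9
(5) = 1.12 - 7.54*v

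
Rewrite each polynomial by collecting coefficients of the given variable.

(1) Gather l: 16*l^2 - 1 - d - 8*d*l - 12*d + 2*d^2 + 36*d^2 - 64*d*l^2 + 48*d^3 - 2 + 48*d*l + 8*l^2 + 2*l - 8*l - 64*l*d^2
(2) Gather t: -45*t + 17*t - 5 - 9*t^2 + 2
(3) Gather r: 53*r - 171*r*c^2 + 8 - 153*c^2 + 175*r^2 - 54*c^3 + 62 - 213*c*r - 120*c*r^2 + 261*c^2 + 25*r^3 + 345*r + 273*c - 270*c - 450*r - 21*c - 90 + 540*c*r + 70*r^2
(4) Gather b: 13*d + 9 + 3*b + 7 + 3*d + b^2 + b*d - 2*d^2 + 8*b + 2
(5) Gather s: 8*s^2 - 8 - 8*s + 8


(1) = 48*d^3 + 38*d^2 - 13*d + l^2*(24 - 64*d) + l*(-64*d^2 + 40*d - 6) - 3
(2) = -9*t^2 - 28*t - 3
(3) = -54*c^3 + 108*c^2 - 18*c + 25*r^3 + r^2*(245 - 120*c) + r*(-171*c^2 + 327*c - 52) - 20
(4) = b^2 + b*(d + 11) - 2*d^2 + 16*d + 18
(5) = 8*s^2 - 8*s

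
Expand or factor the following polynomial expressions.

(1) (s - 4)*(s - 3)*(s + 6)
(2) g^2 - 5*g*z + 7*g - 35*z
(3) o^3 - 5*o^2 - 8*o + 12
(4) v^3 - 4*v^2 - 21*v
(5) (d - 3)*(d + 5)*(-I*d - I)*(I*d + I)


(1) = s^3 - s^2 - 30*s + 72
(2) = (g + 7)*(g - 5*z)
(3) = (o - 6)*(o - 1)*(o + 2)
(4) = v*(v - 7)*(v + 3)
(5) = d^4 + 4*d^3 - 10*d^2 - 28*d - 15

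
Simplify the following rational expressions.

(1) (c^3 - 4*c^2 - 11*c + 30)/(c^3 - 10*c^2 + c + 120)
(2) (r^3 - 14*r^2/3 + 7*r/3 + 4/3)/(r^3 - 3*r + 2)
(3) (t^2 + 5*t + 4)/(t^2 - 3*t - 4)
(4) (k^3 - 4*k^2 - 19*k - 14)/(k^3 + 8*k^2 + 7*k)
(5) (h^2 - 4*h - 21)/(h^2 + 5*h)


(1) = (c - 2)/(c - 8)
(2) = (3*r^2 - 11*r - 4)/(3*r^2 + 3*r - 6)
(3) = (t + 4)/(t - 4)
(4) = (k^2 - 5*k - 14)/(k^2 + 7*k)
(5) = (h^2 - 4*h - 21)/(h^2 + 5*h)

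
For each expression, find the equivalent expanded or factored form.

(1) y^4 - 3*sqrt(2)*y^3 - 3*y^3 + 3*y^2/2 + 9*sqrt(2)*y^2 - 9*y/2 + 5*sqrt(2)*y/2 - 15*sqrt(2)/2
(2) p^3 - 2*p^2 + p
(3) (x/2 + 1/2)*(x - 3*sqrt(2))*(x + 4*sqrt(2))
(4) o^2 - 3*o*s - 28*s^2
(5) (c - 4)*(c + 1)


(1) = (y - 3)*(y - 5*sqrt(2)/2)*(y - sqrt(2))*(y + sqrt(2)/2)
(2) = p*(p - 1)^2
(3) = x^3/2 + x^2/2 + sqrt(2)*x^2/2 - 12*x + sqrt(2)*x/2 - 12
(4) = (o - 7*s)*(o + 4*s)
(5) = c^2 - 3*c - 4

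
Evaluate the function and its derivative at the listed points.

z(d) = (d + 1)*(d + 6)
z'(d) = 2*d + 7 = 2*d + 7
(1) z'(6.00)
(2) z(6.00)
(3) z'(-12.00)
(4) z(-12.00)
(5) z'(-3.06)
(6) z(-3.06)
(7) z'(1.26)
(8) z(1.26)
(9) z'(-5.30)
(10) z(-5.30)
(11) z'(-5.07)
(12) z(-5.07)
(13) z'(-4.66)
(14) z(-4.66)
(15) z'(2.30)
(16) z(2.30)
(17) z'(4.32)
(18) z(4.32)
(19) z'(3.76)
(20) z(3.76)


(1) = 19.00
(2) = 84.00
(3) = -17.00
(4) = 66.00
(5) = 0.88
(6) = -6.06
(7) = 9.52
(8) = 16.41
(9) = -3.60
(10) = -3.01
(11) = -3.14
(12) = -3.79
(13) = -2.32
(14) = -4.90
(15) = 11.60
(16) = 27.39
(17) = 15.64
(18) = 54.90
(19) = 14.52
(20) = 46.46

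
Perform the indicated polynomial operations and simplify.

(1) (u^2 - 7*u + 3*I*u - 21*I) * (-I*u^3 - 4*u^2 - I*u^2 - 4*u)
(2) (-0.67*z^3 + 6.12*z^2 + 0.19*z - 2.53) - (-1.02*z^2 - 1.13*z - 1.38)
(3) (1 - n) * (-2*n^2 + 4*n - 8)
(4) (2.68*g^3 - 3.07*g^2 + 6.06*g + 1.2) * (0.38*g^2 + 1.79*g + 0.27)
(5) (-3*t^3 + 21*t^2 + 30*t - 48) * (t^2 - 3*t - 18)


(1) = -I*u^5 - u^4 + 6*I*u^4 + 6*u^3 - 5*I*u^3 + 7*u^2 + 72*I*u^2 + 84*I*u
(2) = -0.67*z^3 + 7.14*z^2 + 1.32*z - 1.15
(3) = 2*n^3 - 6*n^2 + 12*n - 8
(4) = 1.0184*g^5 + 3.6306*g^4 - 2.4689*g^3 + 10.4745*g^2 + 3.7842*g + 0.324
(5) = -3*t^5 + 30*t^4 + 21*t^3 - 516*t^2 - 396*t + 864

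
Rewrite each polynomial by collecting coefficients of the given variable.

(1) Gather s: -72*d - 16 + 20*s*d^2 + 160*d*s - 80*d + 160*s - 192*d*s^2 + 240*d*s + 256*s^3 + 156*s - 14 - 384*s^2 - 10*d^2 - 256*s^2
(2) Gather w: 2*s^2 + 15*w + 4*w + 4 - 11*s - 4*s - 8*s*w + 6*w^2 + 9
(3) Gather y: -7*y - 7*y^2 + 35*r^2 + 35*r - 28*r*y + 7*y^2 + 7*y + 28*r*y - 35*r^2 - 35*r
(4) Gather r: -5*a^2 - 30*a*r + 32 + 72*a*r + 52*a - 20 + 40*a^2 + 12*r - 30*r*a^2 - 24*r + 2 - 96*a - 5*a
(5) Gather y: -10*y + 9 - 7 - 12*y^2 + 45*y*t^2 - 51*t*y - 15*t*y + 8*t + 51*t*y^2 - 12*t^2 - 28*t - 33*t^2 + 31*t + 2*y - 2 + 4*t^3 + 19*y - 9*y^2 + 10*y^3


(1) = -10*d^2 - 152*d + 256*s^3 + s^2*(-192*d - 640) + s*(20*d^2 + 400*d + 316) - 30
(2) = 2*s^2 - 15*s + 6*w^2 + w*(19 - 8*s) + 13
(3) = 0
(4) = 35*a^2 - 49*a + r*(-30*a^2 + 42*a - 12) + 14
(5) = 4*t^3 - 45*t^2 + 11*t + 10*y^3 + y^2*(51*t - 21) + y*(45*t^2 - 66*t + 11)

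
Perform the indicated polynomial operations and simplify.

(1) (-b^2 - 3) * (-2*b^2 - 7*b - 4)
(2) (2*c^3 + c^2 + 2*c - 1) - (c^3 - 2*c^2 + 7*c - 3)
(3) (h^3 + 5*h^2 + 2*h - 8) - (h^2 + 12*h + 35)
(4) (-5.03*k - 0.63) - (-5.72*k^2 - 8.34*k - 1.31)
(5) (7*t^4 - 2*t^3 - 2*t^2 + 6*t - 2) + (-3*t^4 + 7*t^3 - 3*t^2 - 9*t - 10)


(1) = 2*b^4 + 7*b^3 + 10*b^2 + 21*b + 12
(2) = c^3 + 3*c^2 - 5*c + 2
(3) = h^3 + 4*h^2 - 10*h - 43
(4) = 5.72*k^2 + 3.31*k + 0.68
(5) = 4*t^4 + 5*t^3 - 5*t^2 - 3*t - 12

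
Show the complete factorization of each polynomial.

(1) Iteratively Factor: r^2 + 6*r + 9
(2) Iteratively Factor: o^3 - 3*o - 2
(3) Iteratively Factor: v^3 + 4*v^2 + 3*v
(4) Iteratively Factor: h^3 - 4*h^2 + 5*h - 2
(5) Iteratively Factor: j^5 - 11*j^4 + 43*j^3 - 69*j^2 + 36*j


(1) = (r + 3)*(r + 3)
(2) = (o - 2)*(o^2 + 2*o + 1) = (o - 2)*(o + 1)*(o + 1)
(3) = (v + 1)*(v^2 + 3*v) = v*(v + 1)*(v + 3)
(4) = (h - 1)*(h^2 - 3*h + 2) = (h - 1)^2*(h - 2)
(5) = (j - 3)*(j^4 - 8*j^3 + 19*j^2 - 12*j) = j*(j - 3)*(j^3 - 8*j^2 + 19*j - 12) = j*(j - 4)*(j - 3)*(j^2 - 4*j + 3) = j*(j - 4)*(j - 3)*(j - 1)*(j - 3)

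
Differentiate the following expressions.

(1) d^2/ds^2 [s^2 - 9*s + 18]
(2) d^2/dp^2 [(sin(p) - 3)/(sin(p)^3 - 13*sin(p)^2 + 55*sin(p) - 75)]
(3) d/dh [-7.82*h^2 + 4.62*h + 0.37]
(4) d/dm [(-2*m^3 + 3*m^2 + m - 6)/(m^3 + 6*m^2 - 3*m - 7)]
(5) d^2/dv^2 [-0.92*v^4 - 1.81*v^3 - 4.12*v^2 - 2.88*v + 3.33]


(1) = 2
(2) = 2*(-5*sin(p) + cos(2*p) + 2)/(sin(p) - 5)^4
(3) = 4.62 - 15.64*h
(4) = 5*(-3*m^4 + 2*m^3 + 9*m^2 + 6*m - 5)/(m^6 + 12*m^5 + 30*m^4 - 50*m^3 - 75*m^2 + 42*m + 49)
(5) = -11.04*v^2 - 10.86*v - 8.24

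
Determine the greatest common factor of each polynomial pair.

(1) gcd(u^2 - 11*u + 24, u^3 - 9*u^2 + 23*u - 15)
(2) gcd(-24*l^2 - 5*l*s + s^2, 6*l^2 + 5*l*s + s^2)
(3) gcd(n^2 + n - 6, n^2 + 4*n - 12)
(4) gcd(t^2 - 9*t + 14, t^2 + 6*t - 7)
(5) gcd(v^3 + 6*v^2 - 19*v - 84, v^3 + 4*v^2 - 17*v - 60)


(1) = gcd((u - 8)*(u - 3), (u - 5)*(u - 3)*(u - 1)) = u - 3
(2) = 3*l + s
(3) = n - 2
(4) = gcd((t - 7)*(t - 2), (t - 1)*(t + 7)) = 1
(5) = v^2 - v - 12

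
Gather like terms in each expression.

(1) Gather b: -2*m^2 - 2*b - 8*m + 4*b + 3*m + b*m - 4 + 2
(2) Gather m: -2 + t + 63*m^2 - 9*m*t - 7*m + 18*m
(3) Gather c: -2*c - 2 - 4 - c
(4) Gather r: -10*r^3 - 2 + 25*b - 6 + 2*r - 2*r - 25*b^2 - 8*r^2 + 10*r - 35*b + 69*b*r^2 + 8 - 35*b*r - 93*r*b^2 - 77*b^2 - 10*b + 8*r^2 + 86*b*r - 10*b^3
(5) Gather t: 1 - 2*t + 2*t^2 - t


(1) = b*(m + 2) - 2*m^2 - 5*m - 2
(2) = 63*m^2 + m*(11 - 9*t) + t - 2
(3) = -3*c - 6
(4) = -10*b^3 - 102*b^2 + 69*b*r^2 - 20*b - 10*r^3 + r*(-93*b^2 + 51*b + 10)
(5) = 2*t^2 - 3*t + 1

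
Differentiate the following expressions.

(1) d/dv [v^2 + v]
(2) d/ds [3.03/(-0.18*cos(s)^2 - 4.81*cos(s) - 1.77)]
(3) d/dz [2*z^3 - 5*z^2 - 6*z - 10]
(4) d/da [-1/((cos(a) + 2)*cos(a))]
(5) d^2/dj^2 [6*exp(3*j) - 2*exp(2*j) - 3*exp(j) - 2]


(1) = 2*v + 1
(2) = -(1.0908*cos(s) + 14.5743)*sin(s)/(0.18*cos(s)^2 + 4.81*cos(s) + 1.77)^2
(3) = 6*z^2 - 10*z - 6
(4) = -(2*sin(a)/cos(a)^2 + 2*tan(a))/(cos(a) + 2)^2
(5) = (54*exp(2*j) - 8*exp(j) - 3)*exp(j)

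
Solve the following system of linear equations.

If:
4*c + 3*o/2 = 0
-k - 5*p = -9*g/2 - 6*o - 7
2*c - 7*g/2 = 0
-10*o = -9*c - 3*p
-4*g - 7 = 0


Then:
c = -49/16
g = -7/4
k = -19285/144
o = 49/6
p = 5243/144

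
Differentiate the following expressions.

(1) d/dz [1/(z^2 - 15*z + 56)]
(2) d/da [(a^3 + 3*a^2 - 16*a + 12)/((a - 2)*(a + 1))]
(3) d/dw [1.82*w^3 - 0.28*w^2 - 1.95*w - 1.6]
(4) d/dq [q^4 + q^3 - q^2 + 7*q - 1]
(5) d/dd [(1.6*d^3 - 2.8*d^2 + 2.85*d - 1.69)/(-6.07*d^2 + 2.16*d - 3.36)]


(1) = (15 - 2*z)/(z^2 - 15*z + 56)^2
(2) = (a^2 + 2*a + 11)/(a^2 + 2*a + 1)
(3) = 5.46*w^2 - 0.56*w - 1.95
(4) = 4*q^3 + 3*q^2 - 2*q + 7
(5) = (-9.712*d^4 + 6.912*d^3 - 4.8765*d^2 - 1.7006*d - 5.9256)/(36.8449*d^4 - 26.2224*d^3 + 45.456*d^2 - 14.5152*d + 11.2896)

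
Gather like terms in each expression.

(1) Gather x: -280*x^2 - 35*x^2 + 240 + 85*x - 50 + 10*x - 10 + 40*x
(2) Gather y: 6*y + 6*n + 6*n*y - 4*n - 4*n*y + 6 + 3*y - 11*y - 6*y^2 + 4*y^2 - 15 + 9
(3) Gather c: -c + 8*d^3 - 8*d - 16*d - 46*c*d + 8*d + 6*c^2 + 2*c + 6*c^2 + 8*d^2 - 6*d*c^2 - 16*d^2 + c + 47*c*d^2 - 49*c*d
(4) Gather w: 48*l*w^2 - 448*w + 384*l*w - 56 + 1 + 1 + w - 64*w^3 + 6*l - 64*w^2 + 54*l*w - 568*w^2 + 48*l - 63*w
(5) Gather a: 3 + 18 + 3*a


(1) = -315*x^2 + 135*x + 180
(2) = 2*n - 2*y^2 + y*(2*n - 2)
(3) = c^2*(12 - 6*d) + c*(47*d^2 - 95*d + 2) + 8*d^3 - 8*d^2 - 16*d
(4) = 54*l - 64*w^3 + w^2*(48*l - 632) + w*(438*l - 510) - 54
(5) = 3*a + 21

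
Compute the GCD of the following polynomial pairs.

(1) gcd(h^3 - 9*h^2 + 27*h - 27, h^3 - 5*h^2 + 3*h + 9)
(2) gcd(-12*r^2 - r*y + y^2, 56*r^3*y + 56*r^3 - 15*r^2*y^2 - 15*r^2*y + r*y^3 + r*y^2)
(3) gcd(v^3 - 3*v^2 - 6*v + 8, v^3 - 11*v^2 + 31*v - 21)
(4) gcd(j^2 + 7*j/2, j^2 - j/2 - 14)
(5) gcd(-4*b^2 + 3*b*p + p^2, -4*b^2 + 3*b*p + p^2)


(1) = h^2 - 6*h + 9
(2) = 1
(3) = gcd((v - 4)*(v - 1)*(v + 2), (v - 7)*(v - 3)*(v - 1)) = v - 1
(4) = j + 7/2
(5) = gcd((-b + p)*(4*b + p), (-b + p)*(4*b + p)) = -4*b^2 + 3*b*p + p^2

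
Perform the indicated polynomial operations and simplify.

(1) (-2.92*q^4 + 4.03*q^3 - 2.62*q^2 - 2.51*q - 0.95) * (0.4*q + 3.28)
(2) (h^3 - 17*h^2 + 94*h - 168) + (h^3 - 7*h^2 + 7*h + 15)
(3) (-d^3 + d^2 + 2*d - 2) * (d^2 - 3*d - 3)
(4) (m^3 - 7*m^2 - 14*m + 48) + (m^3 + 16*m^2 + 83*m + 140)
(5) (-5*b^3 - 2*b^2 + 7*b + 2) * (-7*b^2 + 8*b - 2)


(1) = -1.168*q^5 - 7.9656*q^4 + 12.1704*q^3 - 9.5976*q^2 - 8.6128*q - 3.116
(2) = 2*h^3 - 24*h^2 + 101*h - 153
(3) = -d^5 + 4*d^4 + 2*d^3 - 11*d^2 + 6
(4) = 2*m^3 + 9*m^2 + 69*m + 188
(5) = 35*b^5 - 26*b^4 - 55*b^3 + 46*b^2 + 2*b - 4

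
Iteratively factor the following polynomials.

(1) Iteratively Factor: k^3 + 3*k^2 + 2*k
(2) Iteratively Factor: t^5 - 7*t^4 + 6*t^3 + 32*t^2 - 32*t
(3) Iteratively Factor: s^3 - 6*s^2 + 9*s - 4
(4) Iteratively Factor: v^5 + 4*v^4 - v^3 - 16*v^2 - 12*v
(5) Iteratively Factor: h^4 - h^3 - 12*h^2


(1) = (k)*(k^2 + 3*k + 2) = k*(k + 2)*(k + 1)
(2) = (t - 4)*(t^4 - 3*t^3 - 6*t^2 + 8*t) = t*(t - 4)*(t^3 - 3*t^2 - 6*t + 8) = t*(t - 4)^2*(t^2 + t - 2) = t*(t - 4)^2*(t + 2)*(t - 1)
(3) = (s - 4)*(s^2 - 2*s + 1) = (s - 4)*(s - 1)*(s - 1)
(4) = (v - 2)*(v^4 + 6*v^3 + 11*v^2 + 6*v) = (v - 2)*(v + 3)*(v^3 + 3*v^2 + 2*v) = v*(v - 2)*(v + 3)*(v^2 + 3*v + 2) = v*(v - 2)*(v + 2)*(v + 3)*(v + 1)
(5) = (h)*(h^3 - h^2 - 12*h) = h^2*(h^2 - h - 12) = h^2*(h - 4)*(h + 3)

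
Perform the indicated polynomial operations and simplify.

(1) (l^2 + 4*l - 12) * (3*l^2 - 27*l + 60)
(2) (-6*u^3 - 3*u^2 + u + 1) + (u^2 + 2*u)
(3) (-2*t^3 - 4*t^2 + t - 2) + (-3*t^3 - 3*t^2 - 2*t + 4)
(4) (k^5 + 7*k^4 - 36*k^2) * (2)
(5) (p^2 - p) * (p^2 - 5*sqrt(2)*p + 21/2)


(1) = 3*l^4 - 15*l^3 - 84*l^2 + 564*l - 720
(2) = -6*u^3 - 2*u^2 + 3*u + 1
(3) = -5*t^3 - 7*t^2 - t + 2
(4) = 2*k^5 + 14*k^4 - 72*k^2
(5) = p^4 - 5*sqrt(2)*p^3 - p^3 + 5*sqrt(2)*p^2 + 21*p^2/2 - 21*p/2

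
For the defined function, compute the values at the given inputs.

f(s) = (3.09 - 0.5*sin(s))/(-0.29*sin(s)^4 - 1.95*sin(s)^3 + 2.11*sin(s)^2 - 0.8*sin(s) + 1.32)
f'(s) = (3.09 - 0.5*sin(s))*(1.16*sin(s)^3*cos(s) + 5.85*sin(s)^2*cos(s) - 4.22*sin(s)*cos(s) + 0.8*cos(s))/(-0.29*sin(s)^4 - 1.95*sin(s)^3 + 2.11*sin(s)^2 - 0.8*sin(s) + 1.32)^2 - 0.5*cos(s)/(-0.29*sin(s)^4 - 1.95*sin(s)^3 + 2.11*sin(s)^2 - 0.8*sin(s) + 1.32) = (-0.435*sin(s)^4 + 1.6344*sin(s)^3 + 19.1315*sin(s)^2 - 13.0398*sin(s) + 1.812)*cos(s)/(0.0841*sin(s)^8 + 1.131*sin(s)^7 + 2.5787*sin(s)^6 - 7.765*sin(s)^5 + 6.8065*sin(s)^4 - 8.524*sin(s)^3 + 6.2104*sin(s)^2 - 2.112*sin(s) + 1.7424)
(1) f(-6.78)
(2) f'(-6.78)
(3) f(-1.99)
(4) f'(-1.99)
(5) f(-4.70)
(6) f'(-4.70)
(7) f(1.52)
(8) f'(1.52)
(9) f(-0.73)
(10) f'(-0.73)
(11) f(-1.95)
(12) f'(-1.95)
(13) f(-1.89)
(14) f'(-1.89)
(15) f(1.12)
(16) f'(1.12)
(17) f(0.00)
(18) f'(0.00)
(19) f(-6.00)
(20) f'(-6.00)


(1) = 1.40
(2) = 1.89
(3) = 0.70
(4) = -0.44
(5) = 6.64
(6) = -0.74
(7) = 6.56
(8) = 2.96
(9) = 1.03
(10) = 1.25
(11) = 0.68
(12) = -0.39
(13) = 0.66
(14) = -0.32
(15) = 3.79
(16) = 5.81
(17) = 2.34
(18) = 1.04
(19) = 2.42
(20) = -0.20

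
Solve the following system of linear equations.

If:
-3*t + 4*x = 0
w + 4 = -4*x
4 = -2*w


Then:
t = -2/3
w = -2
x = -1/2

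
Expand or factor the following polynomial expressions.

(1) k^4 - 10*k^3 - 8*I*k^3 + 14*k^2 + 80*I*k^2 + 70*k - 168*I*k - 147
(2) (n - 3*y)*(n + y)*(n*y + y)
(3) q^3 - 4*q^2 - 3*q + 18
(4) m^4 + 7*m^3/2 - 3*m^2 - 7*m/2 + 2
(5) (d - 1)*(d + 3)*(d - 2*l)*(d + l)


(1) = (k - 7)*(k - 3)*(k - 7*I)*(k - I)
(2) = n^3*y - 2*n^2*y^2 + n^2*y - 3*n*y^3 - 2*n*y^2 - 3*y^3
(3) = (q - 3)^2*(q + 2)
(4) = (m - 1)*(m - 1/2)*(m + 1)*(m + 4)
(5) = d^4 - d^3*l + 2*d^3 - 2*d^2*l^2 - 2*d^2*l - 3*d^2 - 4*d*l^2 + 3*d*l + 6*l^2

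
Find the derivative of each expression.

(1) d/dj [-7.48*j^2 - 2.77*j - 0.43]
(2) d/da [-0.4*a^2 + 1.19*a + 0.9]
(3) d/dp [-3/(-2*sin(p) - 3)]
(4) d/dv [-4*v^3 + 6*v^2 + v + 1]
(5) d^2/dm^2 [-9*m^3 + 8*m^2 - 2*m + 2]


(1) = -14.96*j - 2.77
(2) = 1.19 - 0.8*a
(3) = -6*cos(p)/(2*sin(p) + 3)^2
(4) = -12*v^2 + 12*v + 1
(5) = 16 - 54*m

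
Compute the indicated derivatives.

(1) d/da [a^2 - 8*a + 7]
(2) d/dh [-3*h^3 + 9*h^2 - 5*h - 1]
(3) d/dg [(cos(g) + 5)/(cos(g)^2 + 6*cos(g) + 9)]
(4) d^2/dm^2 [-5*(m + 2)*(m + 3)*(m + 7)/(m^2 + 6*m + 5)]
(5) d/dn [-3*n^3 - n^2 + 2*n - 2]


(1) = 2*a - 8
(2) = -9*h^2 + 18*h - 5
(3) = (cos(g) + 7)*sin(g)/(cos(g) + 3)^3
(4) = 120*(-3*m^2 - 18*m - 31)/(m^6 + 18*m^5 + 123*m^4 + 396*m^3 + 615*m^2 + 450*m + 125)
(5) = -9*n^2 - 2*n + 2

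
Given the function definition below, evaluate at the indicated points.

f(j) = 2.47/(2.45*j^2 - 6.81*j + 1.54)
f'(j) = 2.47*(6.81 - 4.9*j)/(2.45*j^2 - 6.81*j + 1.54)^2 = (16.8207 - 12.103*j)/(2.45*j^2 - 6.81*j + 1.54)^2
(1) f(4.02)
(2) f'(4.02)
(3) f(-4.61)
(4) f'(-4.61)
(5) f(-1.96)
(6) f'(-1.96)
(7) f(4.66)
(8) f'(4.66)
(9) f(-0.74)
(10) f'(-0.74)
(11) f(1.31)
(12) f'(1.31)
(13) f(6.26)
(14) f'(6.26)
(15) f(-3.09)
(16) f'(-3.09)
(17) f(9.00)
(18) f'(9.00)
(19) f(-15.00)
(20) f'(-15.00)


(1) = 0.18
(2) = -0.17
(3) = 0.03
(4) = 0.01
(5) = 0.10
(6) = 0.07
(7) = 0.11
(8) = -0.07
(9) = 0.31
(10) = 0.41
(11) = -0.78
(12) = 0.10
(13) = 0.04
(14) = -0.02
(15) = 0.05
(16) = 0.03
(17) = 0.02
(18) = -0.00
(19) = 0.00
(20) = 0.00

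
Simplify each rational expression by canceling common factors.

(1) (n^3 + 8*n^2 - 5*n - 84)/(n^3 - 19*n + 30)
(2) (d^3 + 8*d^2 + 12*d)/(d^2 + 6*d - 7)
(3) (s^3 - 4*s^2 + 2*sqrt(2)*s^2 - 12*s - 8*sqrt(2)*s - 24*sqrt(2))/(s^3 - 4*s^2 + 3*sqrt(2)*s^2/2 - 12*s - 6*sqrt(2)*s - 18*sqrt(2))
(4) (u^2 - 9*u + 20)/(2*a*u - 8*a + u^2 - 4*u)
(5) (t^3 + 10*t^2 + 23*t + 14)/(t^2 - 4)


(1) = (n^2 + 11*n + 28)/(n^2 + 3*n - 10)
(2) = (d^3 + 8*d^2 + 12*d)/(d^2 + 6*d - 7)
(3) = (2*s + 4*sqrt(2))/(2*s + 3*sqrt(2))
(4) = (u - 5)/(2*a + u)
(5) = (t^2 + 8*t + 7)/(t - 2)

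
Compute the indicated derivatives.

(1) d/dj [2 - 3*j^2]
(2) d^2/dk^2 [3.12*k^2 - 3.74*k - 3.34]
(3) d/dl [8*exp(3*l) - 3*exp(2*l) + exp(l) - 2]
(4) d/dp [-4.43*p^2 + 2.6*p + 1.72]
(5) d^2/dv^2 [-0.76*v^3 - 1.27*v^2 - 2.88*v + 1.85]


(1) = -6*j
(2) = 6.24000000000000
(3) = (24*exp(2*l) - 6*exp(l) + 1)*exp(l)
(4) = 2.6 - 8.86*p
(5) = -4.56*v - 2.54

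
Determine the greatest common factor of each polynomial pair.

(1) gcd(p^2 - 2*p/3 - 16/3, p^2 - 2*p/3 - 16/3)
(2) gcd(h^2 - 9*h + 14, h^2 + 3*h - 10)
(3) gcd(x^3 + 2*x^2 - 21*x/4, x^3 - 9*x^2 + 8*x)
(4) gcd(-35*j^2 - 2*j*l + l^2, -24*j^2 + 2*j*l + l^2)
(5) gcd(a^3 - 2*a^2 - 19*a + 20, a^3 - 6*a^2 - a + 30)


(1) = p^2 - 2*p/3 - 16/3
(2) = gcd((h - 7)*(h - 2), (h - 2)*(h + 5)) = h - 2
(3) = gcd(x*(x - 3/2)*(x + 7/2), x*(x - 8)*(x - 1)) = x
(4) = gcd((-7*j + l)*(5*j + l), (-4*j + l)*(6*j + l)) = 1
(5) = a - 5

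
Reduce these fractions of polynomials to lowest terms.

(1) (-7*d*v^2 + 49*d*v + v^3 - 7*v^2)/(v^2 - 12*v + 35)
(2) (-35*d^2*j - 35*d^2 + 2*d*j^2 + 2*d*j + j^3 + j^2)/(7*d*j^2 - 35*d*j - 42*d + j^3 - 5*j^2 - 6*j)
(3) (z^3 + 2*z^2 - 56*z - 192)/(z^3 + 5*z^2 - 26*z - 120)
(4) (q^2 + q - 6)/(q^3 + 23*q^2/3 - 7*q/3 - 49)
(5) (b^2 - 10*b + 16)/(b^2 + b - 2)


(1) = (-7*d*v + v^2)/(v - 5)
(2) = (-5*d + j)/(j - 6)
(3) = (z - 8)/(z - 5)
(4) = (3*q - 6)/(3*q^2 + 14*q - 49)
(5) = (b^2 - 10*b + 16)/(b^2 + b - 2)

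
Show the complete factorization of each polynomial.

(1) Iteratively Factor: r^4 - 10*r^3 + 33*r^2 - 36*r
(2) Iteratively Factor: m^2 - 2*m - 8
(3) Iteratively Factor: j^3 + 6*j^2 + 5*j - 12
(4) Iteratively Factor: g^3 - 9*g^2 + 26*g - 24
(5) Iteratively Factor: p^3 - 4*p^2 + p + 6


(1) = (r - 4)*(r^3 - 6*r^2 + 9*r) = r*(r - 4)*(r^2 - 6*r + 9) = r*(r - 4)*(r - 3)*(r - 3)
(2) = (m - 4)*(m + 2)
(3) = (j - 1)*(j^2 + 7*j + 12) = (j - 1)*(j + 3)*(j + 4)
(4) = (g - 3)*(g^2 - 6*g + 8) = (g - 4)*(g - 3)*(g - 2)
(5) = (p - 2)*(p^2 - 2*p - 3) = (p - 3)*(p - 2)*(p + 1)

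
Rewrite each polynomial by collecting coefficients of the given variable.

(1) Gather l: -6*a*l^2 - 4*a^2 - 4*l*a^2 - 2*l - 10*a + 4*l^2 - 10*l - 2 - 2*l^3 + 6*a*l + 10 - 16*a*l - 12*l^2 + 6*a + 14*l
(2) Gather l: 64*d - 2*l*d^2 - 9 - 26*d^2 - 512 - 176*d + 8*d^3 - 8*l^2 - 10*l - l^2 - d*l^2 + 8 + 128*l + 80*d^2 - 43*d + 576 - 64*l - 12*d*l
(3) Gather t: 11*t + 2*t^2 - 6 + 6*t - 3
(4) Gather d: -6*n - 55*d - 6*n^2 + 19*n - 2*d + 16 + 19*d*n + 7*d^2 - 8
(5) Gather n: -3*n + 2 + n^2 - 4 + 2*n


(1) = -4*a^2 - 4*a - 2*l^3 + l^2*(-6*a - 8) + l*(-4*a^2 - 10*a + 2) + 8
(2) = 8*d^3 + 54*d^2 - 155*d + l^2*(-d - 9) + l*(-2*d^2 - 12*d + 54) + 63
(3) = 2*t^2 + 17*t - 9
(4) = 7*d^2 + d*(19*n - 57) - 6*n^2 + 13*n + 8
(5) = n^2 - n - 2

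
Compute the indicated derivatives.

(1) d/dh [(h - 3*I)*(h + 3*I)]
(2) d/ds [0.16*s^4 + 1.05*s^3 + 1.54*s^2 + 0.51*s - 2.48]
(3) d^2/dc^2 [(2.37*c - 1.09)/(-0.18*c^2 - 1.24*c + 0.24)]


(1) = 2*h
(2) = 0.64*s^3 + 3.15*s^2 + 3.08*s + 0.51
(3) = (-(0.36*c + 1.24)*(0.72*c + 2.48)*(2.37*c - 1.09) + (2.5596*c + 5.4852)*(0.18*c^2 + 1.24*c - 0.24))/(0.18*c^2 + 1.24*c - 0.24)^3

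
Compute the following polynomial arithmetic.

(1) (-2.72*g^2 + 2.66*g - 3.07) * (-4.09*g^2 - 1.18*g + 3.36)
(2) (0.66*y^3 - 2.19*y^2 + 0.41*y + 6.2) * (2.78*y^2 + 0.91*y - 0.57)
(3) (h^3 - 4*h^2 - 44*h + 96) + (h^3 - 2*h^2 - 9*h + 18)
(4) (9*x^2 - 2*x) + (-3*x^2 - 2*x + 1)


(1) = 11.1248*g^4 - 7.6698*g^3 + 0.2783*g^2 + 12.5602*g - 10.3152
(2) = 1.8348*y^5 - 5.4876*y^4 - 1.2293*y^3 + 18.8574*y^2 + 5.4083*y - 3.534
(3) = 2*h^3 - 6*h^2 - 53*h + 114
(4) = 6*x^2 - 4*x + 1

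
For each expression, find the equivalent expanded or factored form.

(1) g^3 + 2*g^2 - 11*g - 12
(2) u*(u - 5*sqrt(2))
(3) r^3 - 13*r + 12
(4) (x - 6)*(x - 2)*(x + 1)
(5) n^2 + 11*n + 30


(1) = (g - 3)*(g + 1)*(g + 4)
(2) = u^2 - 5*sqrt(2)*u
(3) = (r - 3)*(r - 1)*(r + 4)
(4) = x^3 - 7*x^2 + 4*x + 12
(5) = (n + 5)*(n + 6)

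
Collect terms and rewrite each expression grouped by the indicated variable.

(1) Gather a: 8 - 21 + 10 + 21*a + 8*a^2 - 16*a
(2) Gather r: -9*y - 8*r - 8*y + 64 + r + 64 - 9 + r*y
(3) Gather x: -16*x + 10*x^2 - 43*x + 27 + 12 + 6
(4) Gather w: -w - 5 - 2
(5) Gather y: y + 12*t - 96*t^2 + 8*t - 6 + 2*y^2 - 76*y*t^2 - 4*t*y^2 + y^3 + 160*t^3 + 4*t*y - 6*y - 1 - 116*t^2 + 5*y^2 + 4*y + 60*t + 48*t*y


(1) = 8*a^2 + 5*a - 3
(2) = r*(y - 7) - 17*y + 119
(3) = 10*x^2 - 59*x + 45
(4) = -w - 7
(5) = 160*t^3 - 212*t^2 + 80*t + y^3 + y^2*(7 - 4*t) + y*(-76*t^2 + 52*t - 1) - 7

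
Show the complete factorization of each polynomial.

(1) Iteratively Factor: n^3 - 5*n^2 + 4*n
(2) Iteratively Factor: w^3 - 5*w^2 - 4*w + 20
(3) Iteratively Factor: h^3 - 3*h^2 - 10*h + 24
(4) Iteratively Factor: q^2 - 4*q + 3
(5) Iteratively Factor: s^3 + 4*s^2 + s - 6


(1) = (n)*(n^2 - 5*n + 4) = n*(n - 1)*(n - 4)
(2) = (w + 2)*(w^2 - 7*w + 10) = (w - 5)*(w + 2)*(w - 2)
(3) = (h + 3)*(h^2 - 6*h + 8) = (h - 2)*(h + 3)*(h - 4)
(4) = (q - 1)*(q - 3)
(5) = (s + 2)*(s^2 + 2*s - 3) = (s - 1)*(s + 2)*(s + 3)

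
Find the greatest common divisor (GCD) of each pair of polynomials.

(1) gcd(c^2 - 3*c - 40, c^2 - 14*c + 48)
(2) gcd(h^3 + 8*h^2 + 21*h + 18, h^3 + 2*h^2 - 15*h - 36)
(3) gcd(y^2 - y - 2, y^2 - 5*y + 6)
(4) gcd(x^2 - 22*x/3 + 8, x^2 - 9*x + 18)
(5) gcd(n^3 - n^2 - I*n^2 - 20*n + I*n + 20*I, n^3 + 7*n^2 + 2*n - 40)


(1) = c - 8
(2) = gcd((h + 2)*(h + 3)^2, (h - 4)*(h + 3)^2) = h^2 + 6*h + 9
(3) = gcd((y - 2)*(y + 1), (y - 3)*(y - 2)) = y - 2
(4) = x - 6
(5) = n + 4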